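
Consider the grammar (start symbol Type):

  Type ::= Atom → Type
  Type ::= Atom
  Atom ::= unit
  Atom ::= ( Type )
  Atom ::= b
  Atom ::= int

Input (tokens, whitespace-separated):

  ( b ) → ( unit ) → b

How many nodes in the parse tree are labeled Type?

[Type [Atom ( [Type [Atom b]] )] → [Type [Atom ( [Type [Atom unit]] )] → [Type [Atom b]]]]

5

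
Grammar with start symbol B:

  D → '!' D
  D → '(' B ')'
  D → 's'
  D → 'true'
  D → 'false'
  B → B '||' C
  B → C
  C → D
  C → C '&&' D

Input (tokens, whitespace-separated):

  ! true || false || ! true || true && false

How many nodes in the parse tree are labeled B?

4

[B [B [B [B [C [D ! [D true]]]] || [C [D false]]] || [C [D ! [D true]]]] || [C [C [D true]] && [D false]]]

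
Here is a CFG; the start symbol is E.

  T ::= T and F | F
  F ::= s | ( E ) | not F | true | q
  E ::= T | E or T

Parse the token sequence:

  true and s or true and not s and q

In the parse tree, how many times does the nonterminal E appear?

2

[E [E [T [T [F true]] and [F s]]] or [T [T [T [F true]] and [F not [F s]]] and [F q]]]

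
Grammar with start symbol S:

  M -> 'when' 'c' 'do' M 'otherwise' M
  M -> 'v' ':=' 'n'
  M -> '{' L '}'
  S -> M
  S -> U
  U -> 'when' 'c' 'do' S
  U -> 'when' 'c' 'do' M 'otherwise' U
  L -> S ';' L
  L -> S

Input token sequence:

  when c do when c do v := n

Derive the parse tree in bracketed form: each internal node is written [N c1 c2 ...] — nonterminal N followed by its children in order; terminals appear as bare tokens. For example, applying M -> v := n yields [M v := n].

S
U
when c do S
when c do U
when c do when c do S
when c do when c do M
when c do when c do v := n

[S [U when c do [S [U when c do [S [M v := n]]]]]]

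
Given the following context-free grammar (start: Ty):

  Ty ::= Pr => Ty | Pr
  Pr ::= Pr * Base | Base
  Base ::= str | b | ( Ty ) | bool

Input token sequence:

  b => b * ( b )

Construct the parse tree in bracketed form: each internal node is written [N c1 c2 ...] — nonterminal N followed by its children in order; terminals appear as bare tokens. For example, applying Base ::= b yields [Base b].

[Ty [Pr [Base b]] => [Ty [Pr [Pr [Base b]] * [Base ( [Ty [Pr [Base b]]] )]]]]

Ty
Pr => Ty
Base => Ty
b => Ty
b => Pr
b => Pr * Base
b => Base * Base
b => b * Base
b => b * ( Ty )
b => b * ( Pr )
b => b * ( Base )
b => b * ( b )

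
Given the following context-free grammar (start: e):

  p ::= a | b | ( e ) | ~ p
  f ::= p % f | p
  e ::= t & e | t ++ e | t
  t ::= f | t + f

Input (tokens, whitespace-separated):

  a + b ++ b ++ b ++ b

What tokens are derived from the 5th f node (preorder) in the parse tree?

[e [t [t [f [p a]]] + [f [p b]]] ++ [e [t [f [p b]]] ++ [e [t [f [p b]]] ++ [e [t [f [p b]]]]]]]

b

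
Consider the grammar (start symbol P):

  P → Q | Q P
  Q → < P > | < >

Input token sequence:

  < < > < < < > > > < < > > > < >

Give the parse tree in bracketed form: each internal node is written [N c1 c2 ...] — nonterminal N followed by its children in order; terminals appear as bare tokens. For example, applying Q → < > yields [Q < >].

[P [Q < [P [Q < >] [P [Q < [P [Q < [P [Q < >]] >]] >] [P [Q < [P [Q < >]] >]]]] >] [P [Q < >]]]

P
Q P
< P > P
< Q P > P
< < > P > P
< < > Q P > P
< < > < P > P > P
< < > < Q > P > P
< < > < < P > > P > P
< < > < < Q > > P > P
< < > < < < > > > P > P
< < > < < < > > > Q > P
< < > < < < > > > < P > > P
< < > < < < > > > < Q > > P
< < > < < < > > > < < > > > P
< < > < < < > > > < < > > > Q
< < > < < < > > > < < > > > < >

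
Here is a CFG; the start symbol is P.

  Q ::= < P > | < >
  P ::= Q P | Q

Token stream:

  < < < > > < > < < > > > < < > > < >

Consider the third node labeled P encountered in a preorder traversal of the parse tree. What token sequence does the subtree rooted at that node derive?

< >

[P [Q < [P [Q < [P [Q < >]] >] [P [Q < >] [P [Q < [P [Q < >]] >]]]] >] [P [Q < [P [Q < >]] >] [P [Q < >]]]]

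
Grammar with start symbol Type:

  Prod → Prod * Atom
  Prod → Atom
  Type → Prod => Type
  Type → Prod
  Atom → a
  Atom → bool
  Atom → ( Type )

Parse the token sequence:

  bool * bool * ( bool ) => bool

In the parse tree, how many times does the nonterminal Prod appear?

5

[Type [Prod [Prod [Prod [Atom bool]] * [Atom bool]] * [Atom ( [Type [Prod [Atom bool]]] )]] => [Type [Prod [Atom bool]]]]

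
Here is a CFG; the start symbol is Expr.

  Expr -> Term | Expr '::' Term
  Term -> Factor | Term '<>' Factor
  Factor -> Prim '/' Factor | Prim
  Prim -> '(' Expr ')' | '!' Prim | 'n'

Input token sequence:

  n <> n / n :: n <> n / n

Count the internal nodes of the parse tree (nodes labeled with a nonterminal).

18

[Expr [Expr [Term [Term [Factor [Prim n]]] <> [Factor [Prim n] / [Factor [Prim n]]]]] :: [Term [Term [Factor [Prim n]]] <> [Factor [Prim n] / [Factor [Prim n]]]]]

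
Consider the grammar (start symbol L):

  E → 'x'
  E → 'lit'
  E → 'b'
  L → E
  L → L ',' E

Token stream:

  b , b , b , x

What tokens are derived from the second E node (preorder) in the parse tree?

[L [L [L [L [E b]] , [E b]] , [E b]] , [E x]]

b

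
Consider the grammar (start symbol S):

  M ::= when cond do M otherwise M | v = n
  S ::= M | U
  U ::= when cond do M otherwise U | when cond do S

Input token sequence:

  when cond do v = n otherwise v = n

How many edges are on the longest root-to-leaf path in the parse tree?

[S [M when cond do [M v = n] otherwise [M v = n]]]

3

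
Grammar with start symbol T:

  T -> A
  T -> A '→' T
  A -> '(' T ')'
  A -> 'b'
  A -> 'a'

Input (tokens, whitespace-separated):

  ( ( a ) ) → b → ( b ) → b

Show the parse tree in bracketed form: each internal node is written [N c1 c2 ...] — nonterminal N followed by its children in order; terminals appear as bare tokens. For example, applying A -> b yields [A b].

[T [A ( [T [A ( [T [A a]] )]] )] → [T [A b] → [T [A ( [T [A b]] )] → [T [A b]]]]]

T
A → T
( T ) → T
( A ) → T
( ( T ) ) → T
( ( A ) ) → T
( ( a ) ) → T
( ( a ) ) → A → T
( ( a ) ) → b → T
( ( a ) ) → b → A → T
( ( a ) ) → b → ( T ) → T
( ( a ) ) → b → ( A ) → T
( ( a ) ) → b → ( b ) → T
( ( a ) ) → b → ( b ) → A
( ( a ) ) → b → ( b ) → b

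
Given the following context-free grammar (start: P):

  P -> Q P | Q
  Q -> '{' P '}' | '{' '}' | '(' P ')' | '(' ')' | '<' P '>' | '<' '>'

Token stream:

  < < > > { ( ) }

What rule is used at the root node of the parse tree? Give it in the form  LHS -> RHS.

P -> Q P

[P [Q < [P [Q < >]] >] [P [Q { [P [Q ( )]] }]]]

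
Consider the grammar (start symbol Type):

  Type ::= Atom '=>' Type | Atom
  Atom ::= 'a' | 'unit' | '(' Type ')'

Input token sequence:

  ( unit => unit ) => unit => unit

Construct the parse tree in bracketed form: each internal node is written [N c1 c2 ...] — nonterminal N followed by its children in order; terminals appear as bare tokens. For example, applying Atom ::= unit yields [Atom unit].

Type
Atom => Type
( Type ) => Type
( Atom => Type ) => Type
( unit => Type ) => Type
( unit => Atom ) => Type
( unit => unit ) => Type
( unit => unit ) => Atom => Type
( unit => unit ) => unit => Type
( unit => unit ) => unit => Atom
( unit => unit ) => unit => unit

[Type [Atom ( [Type [Atom unit] => [Type [Atom unit]]] )] => [Type [Atom unit] => [Type [Atom unit]]]]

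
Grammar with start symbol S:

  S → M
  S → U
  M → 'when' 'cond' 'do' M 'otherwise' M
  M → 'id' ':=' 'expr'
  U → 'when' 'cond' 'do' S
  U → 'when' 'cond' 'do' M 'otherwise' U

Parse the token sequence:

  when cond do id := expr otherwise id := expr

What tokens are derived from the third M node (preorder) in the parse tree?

id := expr

[S [M when cond do [M id := expr] otherwise [M id := expr]]]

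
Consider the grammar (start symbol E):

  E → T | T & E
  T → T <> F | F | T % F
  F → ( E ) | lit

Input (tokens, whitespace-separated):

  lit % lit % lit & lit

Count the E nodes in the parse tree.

[E [T [T [T [F lit]] % [F lit]] % [F lit]] & [E [T [F lit]]]]

2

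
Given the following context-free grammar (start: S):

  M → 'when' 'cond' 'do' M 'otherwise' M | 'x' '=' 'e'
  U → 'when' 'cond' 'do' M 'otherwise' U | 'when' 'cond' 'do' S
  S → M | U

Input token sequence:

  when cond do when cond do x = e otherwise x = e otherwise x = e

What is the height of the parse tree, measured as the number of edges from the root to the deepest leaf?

[S [M when cond do [M when cond do [M x = e] otherwise [M x = e]] otherwise [M x = e]]]

4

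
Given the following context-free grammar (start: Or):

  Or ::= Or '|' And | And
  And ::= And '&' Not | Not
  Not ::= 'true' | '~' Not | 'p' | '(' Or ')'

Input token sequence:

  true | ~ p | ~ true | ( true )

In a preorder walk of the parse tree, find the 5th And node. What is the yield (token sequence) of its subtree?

true

[Or [Or [Or [Or [And [Not true]]] | [And [Not ~ [Not p]]]] | [And [Not ~ [Not true]]]] | [And [Not ( [Or [And [Not true]]] )]]]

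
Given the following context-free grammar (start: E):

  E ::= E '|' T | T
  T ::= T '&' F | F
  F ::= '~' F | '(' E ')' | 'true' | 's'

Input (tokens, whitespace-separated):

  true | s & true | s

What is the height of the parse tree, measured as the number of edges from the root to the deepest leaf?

5

[E [E [E [T [F true]]] | [T [T [F s]] & [F true]]] | [T [F s]]]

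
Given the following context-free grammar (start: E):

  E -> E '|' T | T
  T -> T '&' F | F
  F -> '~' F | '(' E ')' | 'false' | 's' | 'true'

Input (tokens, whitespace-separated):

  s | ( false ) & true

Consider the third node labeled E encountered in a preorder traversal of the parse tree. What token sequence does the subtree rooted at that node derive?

[E [E [T [F s]]] | [T [T [F ( [E [T [F false]]] )]] & [F true]]]

false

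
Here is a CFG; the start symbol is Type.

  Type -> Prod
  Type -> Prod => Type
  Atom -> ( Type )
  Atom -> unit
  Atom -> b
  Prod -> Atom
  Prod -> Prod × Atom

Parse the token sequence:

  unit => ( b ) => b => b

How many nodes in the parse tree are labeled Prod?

[Type [Prod [Atom unit]] => [Type [Prod [Atom ( [Type [Prod [Atom b]]] )]] => [Type [Prod [Atom b]] => [Type [Prod [Atom b]]]]]]

5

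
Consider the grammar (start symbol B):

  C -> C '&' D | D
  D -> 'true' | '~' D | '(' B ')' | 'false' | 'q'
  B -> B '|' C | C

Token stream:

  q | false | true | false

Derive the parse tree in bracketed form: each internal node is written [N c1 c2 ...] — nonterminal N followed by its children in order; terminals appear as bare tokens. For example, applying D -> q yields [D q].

B
B | C
B | C | C
B | C | C | C
C | C | C | C
D | C | C | C
q | C | C | C
q | D | C | C
q | false | C | C
q | false | D | C
q | false | true | C
q | false | true | D
q | false | true | false

[B [B [B [B [C [D q]]] | [C [D false]]] | [C [D true]]] | [C [D false]]]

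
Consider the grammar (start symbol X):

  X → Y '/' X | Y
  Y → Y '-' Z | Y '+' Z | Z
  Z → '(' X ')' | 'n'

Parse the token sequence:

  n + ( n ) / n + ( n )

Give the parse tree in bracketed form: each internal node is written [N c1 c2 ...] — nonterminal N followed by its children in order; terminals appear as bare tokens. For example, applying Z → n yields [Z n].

[X [Y [Y [Z n]] + [Z ( [X [Y [Z n]]] )]] / [X [Y [Y [Z n]] + [Z ( [X [Y [Z n]]] )]]]]

X
Y / X
Y + Z / X
Z + Z / X
n + Z / X
n + ( X ) / X
n + ( Y ) / X
n + ( Z ) / X
n + ( n ) / X
n + ( n ) / Y
n + ( n ) / Y + Z
n + ( n ) / Z + Z
n + ( n ) / n + Z
n + ( n ) / n + ( X )
n + ( n ) / n + ( Y )
n + ( n ) / n + ( Z )
n + ( n ) / n + ( n )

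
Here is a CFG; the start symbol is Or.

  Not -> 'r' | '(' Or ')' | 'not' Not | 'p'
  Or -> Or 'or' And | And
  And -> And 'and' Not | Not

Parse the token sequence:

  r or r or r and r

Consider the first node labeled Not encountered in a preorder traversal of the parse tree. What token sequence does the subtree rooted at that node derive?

r

[Or [Or [Or [And [Not r]]] or [And [Not r]]] or [And [And [Not r]] and [Not r]]]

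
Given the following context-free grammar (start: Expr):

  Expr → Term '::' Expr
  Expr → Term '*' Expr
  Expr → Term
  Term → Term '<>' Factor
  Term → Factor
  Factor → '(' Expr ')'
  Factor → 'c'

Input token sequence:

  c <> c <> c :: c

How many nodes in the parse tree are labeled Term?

[Expr [Term [Term [Term [Factor c]] <> [Factor c]] <> [Factor c]] :: [Expr [Term [Factor c]]]]

4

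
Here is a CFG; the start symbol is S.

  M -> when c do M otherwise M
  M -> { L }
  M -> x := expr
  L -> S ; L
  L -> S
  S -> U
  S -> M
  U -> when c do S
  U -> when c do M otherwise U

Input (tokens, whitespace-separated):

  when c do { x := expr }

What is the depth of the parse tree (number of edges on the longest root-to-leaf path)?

[S [U when c do [S [M { [L [S [M x := expr]]] }]]]]

7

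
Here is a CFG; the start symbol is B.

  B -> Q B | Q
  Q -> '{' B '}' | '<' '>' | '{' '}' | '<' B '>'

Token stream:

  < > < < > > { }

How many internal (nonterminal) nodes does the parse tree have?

[B [Q < >] [B [Q < [B [Q < >]] >] [B [Q { }]]]]

8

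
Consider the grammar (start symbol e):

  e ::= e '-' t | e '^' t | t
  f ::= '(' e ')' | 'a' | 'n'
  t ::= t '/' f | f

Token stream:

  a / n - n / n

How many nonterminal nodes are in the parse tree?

[e [e [t [t [f a]] / [f n]]] - [t [t [f n]] / [f n]]]

10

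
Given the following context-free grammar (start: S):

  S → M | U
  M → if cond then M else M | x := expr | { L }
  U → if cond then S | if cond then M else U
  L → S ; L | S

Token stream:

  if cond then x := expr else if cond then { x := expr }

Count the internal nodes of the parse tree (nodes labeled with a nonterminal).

9

[S [U if cond then [M x := expr] else [U if cond then [S [M { [L [S [M x := expr]]] }]]]]]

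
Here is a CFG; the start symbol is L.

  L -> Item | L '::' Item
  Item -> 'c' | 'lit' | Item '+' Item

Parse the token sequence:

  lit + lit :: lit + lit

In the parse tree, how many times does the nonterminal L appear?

[L [L [Item [Item lit] + [Item lit]]] :: [Item [Item lit] + [Item lit]]]

2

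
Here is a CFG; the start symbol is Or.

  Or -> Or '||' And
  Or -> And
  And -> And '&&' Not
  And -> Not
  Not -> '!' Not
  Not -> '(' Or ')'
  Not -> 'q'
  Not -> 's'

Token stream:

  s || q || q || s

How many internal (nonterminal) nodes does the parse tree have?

[Or [Or [Or [Or [And [Not s]]] || [And [Not q]]] || [And [Not q]]] || [And [Not s]]]

12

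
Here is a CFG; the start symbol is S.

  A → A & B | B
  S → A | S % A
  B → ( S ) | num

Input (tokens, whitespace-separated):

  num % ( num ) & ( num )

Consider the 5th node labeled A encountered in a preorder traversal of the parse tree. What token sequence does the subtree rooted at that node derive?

[S [S [A [B num]]] % [A [A [B ( [S [A [B num]]] )]] & [B ( [S [A [B num]]] )]]]

num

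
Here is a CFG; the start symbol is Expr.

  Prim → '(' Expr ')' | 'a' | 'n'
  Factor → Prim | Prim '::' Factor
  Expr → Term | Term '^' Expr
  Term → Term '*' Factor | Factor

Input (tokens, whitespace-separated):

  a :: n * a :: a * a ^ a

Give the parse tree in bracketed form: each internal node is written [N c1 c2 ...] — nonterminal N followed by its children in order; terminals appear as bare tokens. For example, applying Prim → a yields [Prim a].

[Expr [Term [Term [Term [Factor [Prim a] :: [Factor [Prim n]]]] * [Factor [Prim a] :: [Factor [Prim a]]]] * [Factor [Prim a]]] ^ [Expr [Term [Factor [Prim a]]]]]

Expr
Term ^ Expr
Term * Factor ^ Expr
Term * Factor * Factor ^ Expr
Factor * Factor * Factor ^ Expr
Prim :: Factor * Factor * Factor ^ Expr
a :: Factor * Factor * Factor ^ Expr
a :: Prim * Factor * Factor ^ Expr
a :: n * Factor * Factor ^ Expr
a :: n * Prim :: Factor * Factor ^ Expr
a :: n * a :: Factor * Factor ^ Expr
a :: n * a :: Prim * Factor ^ Expr
a :: n * a :: a * Factor ^ Expr
a :: n * a :: a * Prim ^ Expr
a :: n * a :: a * a ^ Expr
a :: n * a :: a * a ^ Term
a :: n * a :: a * a ^ Factor
a :: n * a :: a * a ^ Prim
a :: n * a :: a * a ^ a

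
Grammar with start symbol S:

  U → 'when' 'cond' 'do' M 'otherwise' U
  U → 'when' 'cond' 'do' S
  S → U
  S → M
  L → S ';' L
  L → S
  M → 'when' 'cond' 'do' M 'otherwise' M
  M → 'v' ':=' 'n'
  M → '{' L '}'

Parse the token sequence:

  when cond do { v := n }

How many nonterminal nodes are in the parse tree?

[S [U when cond do [S [M { [L [S [M v := n]]] }]]]]

7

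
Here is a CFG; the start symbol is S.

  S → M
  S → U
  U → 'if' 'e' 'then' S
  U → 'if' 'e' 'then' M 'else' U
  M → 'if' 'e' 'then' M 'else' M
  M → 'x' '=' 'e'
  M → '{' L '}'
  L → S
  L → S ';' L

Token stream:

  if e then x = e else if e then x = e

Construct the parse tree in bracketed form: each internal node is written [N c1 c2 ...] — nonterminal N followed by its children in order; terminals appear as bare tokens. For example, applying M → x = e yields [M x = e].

[S [U if e then [M x = e] else [U if e then [S [M x = e]]]]]

S
U
if e then M else U
if e then x = e else U
if e then x = e else if e then S
if e then x = e else if e then M
if e then x = e else if e then x = e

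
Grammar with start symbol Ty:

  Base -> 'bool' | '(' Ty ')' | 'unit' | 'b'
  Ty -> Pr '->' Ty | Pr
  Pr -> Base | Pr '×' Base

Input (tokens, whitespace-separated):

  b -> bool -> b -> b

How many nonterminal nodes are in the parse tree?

[Ty [Pr [Base b]] -> [Ty [Pr [Base bool]] -> [Ty [Pr [Base b]] -> [Ty [Pr [Base b]]]]]]

12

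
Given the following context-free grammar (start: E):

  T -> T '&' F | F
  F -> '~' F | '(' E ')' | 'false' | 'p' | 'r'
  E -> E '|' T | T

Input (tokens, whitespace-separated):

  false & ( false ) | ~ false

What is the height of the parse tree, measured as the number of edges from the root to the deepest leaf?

[E [E [T [T [F false]] & [F ( [E [T [F false]]] )]]] | [T [F ~ [F false]]]]

7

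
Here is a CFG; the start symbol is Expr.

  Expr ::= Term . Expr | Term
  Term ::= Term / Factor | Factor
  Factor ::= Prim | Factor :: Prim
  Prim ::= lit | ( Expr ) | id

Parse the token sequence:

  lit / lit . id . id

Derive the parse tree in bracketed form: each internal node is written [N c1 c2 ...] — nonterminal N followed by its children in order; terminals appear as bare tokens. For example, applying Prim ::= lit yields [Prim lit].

Expr
Term . Expr
Term / Factor . Expr
Factor / Factor . Expr
Prim / Factor . Expr
lit / Factor . Expr
lit / Prim . Expr
lit / lit . Expr
lit / lit . Term . Expr
lit / lit . Factor . Expr
lit / lit . Prim . Expr
lit / lit . id . Expr
lit / lit . id . Term
lit / lit . id . Factor
lit / lit . id . Prim
lit / lit . id . id

[Expr [Term [Term [Factor [Prim lit]]] / [Factor [Prim lit]]] . [Expr [Term [Factor [Prim id]]] . [Expr [Term [Factor [Prim id]]]]]]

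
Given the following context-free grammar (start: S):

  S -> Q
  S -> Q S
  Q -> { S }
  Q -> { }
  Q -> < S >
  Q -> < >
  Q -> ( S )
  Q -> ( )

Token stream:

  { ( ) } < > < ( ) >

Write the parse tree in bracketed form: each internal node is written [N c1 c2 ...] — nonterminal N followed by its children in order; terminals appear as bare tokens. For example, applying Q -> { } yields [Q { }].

[S [Q { [S [Q ( )]] }] [S [Q < >] [S [Q < [S [Q ( )]] >]]]]

S
Q S
{ S } S
{ Q } S
{ ( ) } S
{ ( ) } Q S
{ ( ) } < > S
{ ( ) } < > Q
{ ( ) } < > < S >
{ ( ) } < > < Q >
{ ( ) } < > < ( ) >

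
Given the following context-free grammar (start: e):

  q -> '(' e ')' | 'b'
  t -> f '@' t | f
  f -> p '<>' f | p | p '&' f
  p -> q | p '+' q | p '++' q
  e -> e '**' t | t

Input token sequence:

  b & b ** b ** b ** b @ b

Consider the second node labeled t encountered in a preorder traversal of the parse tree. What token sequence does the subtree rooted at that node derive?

[e [e [e [e [t [f [p [q b]] & [f [p [q b]]]]]] ** [t [f [p [q b]]]]] ** [t [f [p [q b]]]]] ** [t [f [p [q b]]] @ [t [f [p [q b]]]]]]

b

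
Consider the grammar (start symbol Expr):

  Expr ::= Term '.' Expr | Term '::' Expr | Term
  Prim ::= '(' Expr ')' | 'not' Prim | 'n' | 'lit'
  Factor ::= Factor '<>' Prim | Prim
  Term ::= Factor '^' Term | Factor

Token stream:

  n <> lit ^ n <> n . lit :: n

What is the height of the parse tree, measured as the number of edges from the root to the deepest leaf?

6

[Expr [Term [Factor [Factor [Prim n]] <> [Prim lit]] ^ [Term [Factor [Factor [Prim n]] <> [Prim n]]]] . [Expr [Term [Factor [Prim lit]]] :: [Expr [Term [Factor [Prim n]]]]]]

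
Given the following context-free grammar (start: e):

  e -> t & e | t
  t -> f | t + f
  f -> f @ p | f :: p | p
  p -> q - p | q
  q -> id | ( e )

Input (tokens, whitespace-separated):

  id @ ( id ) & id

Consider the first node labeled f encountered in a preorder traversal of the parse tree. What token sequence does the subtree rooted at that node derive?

id @ ( id )

[e [t [f [f [p [q id]]] @ [p [q ( [e [t [f [p [q id]]]]] )]]]] & [e [t [f [p [q id]]]]]]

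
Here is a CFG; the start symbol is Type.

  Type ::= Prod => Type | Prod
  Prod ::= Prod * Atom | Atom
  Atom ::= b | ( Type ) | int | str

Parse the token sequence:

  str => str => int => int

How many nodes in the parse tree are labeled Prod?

[Type [Prod [Atom str]] => [Type [Prod [Atom str]] => [Type [Prod [Atom int]] => [Type [Prod [Atom int]]]]]]

4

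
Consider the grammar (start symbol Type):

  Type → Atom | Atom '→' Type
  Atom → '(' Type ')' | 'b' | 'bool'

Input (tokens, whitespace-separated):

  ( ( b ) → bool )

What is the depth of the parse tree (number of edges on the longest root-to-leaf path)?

6

[Type [Atom ( [Type [Atom ( [Type [Atom b]] )] → [Type [Atom bool]]] )]]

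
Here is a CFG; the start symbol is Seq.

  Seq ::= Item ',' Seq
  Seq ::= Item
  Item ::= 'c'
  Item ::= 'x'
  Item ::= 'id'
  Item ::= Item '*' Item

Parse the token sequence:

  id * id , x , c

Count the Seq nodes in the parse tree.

3

[Seq [Item [Item id] * [Item id]] , [Seq [Item x] , [Seq [Item c]]]]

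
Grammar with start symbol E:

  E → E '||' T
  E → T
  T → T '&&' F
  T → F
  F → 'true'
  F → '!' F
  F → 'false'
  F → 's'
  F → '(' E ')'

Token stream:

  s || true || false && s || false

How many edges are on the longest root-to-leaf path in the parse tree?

6

[E [E [E [E [T [F s]]] || [T [F true]]] || [T [T [F false]] && [F s]]] || [T [F false]]]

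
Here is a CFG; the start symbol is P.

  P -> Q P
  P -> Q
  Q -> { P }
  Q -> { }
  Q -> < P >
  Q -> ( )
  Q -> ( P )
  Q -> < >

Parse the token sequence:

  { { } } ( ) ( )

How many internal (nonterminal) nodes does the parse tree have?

[P [Q { [P [Q { }]] }] [P [Q ( )] [P [Q ( )]]]]

8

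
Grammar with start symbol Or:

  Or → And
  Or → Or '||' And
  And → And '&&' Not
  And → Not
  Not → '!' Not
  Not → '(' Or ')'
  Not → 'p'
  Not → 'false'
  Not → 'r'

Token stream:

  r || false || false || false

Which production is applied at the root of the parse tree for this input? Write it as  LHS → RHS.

Or → Or '||' And

[Or [Or [Or [Or [And [Not r]]] || [And [Not false]]] || [And [Not false]]] || [And [Not false]]]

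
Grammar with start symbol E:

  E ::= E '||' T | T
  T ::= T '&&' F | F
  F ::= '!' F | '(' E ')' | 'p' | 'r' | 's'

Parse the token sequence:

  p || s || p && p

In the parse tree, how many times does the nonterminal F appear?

4

[E [E [E [T [F p]]] || [T [F s]]] || [T [T [F p]] && [F p]]]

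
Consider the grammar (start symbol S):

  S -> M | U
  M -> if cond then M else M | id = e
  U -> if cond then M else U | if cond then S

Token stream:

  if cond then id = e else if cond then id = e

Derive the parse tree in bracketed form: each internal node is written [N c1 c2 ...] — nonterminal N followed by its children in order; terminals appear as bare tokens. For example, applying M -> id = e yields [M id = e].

[S [U if cond then [M id = e] else [U if cond then [S [M id = e]]]]]

S
U
if cond then M else U
if cond then id = e else U
if cond then id = e else if cond then S
if cond then id = e else if cond then M
if cond then id = e else if cond then id = e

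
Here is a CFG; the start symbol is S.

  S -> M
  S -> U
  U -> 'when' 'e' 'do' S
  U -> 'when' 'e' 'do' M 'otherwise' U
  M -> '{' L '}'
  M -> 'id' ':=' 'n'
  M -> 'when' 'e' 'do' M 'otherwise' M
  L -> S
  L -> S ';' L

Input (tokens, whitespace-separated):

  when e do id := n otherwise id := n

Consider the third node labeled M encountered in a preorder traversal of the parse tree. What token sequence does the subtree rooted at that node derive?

[S [M when e do [M id := n] otherwise [M id := n]]]

id := n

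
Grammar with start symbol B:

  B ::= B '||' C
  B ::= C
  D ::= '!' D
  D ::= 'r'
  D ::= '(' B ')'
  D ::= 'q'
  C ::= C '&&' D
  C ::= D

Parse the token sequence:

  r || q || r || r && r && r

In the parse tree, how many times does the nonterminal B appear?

4

[B [B [B [B [C [D r]]] || [C [D q]]] || [C [D r]]] || [C [C [C [D r]] && [D r]] && [D r]]]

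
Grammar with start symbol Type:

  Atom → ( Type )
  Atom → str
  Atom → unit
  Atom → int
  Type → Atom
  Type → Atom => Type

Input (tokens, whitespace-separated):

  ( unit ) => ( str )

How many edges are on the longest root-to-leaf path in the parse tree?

[Type [Atom ( [Type [Atom unit]] )] => [Type [Atom ( [Type [Atom str]] )]]]

5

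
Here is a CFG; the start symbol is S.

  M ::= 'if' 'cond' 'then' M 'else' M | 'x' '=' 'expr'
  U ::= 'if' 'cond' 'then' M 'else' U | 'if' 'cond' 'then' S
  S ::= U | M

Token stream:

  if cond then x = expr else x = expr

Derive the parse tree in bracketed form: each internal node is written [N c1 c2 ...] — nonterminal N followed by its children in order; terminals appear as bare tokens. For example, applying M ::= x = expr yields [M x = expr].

[S [M if cond then [M x = expr] else [M x = expr]]]

S
M
if cond then M else M
if cond then x = expr else M
if cond then x = expr else x = expr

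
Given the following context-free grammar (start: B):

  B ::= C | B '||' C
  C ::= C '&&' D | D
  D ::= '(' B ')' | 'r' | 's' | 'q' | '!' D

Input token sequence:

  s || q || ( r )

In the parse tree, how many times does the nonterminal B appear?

4

[B [B [B [C [D s]]] || [C [D q]]] || [C [D ( [B [C [D r]]] )]]]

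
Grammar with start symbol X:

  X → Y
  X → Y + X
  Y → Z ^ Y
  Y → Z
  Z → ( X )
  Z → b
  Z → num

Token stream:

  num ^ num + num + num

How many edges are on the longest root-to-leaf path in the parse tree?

5

[X [Y [Z num] ^ [Y [Z num]]] + [X [Y [Z num]] + [X [Y [Z num]]]]]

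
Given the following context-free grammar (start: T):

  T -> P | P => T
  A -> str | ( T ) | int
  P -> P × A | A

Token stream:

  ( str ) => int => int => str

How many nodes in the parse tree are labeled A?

[T [P [A ( [T [P [A str]]] )]] => [T [P [A int]] => [T [P [A int]] => [T [P [A str]]]]]]

5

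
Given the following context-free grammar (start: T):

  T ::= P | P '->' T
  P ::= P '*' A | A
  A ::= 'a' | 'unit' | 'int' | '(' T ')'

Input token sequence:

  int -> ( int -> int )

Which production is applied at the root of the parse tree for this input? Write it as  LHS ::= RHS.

T ::= P '->' T

[T [P [A int]] -> [T [P [A ( [T [P [A int]] -> [T [P [A int]]]] )]]]]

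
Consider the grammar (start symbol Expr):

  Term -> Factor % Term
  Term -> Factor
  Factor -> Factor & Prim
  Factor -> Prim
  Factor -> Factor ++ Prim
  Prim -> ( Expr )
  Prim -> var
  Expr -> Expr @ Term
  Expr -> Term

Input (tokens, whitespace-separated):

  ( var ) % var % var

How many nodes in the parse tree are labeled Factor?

[Expr [Term [Factor [Prim ( [Expr [Term [Factor [Prim var]]]] )]] % [Term [Factor [Prim var]] % [Term [Factor [Prim var]]]]]]

4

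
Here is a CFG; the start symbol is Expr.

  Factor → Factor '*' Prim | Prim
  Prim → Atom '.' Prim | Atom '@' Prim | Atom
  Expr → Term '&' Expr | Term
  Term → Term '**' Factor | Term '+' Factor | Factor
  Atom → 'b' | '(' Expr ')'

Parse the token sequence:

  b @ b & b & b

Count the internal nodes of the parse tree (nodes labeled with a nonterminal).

[Expr [Term [Factor [Prim [Atom b] @ [Prim [Atom b]]]]] & [Expr [Term [Factor [Prim [Atom b]]]] & [Expr [Term [Factor [Prim [Atom b]]]]]]]

17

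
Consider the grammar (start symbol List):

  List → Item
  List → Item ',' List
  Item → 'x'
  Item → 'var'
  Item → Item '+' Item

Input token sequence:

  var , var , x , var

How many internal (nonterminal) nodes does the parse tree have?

8

[List [Item var] , [List [Item var] , [List [Item x] , [List [Item var]]]]]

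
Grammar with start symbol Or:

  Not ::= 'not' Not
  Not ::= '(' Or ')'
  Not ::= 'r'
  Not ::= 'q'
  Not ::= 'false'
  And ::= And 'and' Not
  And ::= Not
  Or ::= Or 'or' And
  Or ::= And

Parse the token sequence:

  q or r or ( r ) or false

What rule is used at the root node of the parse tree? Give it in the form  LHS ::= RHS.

[Or [Or [Or [Or [And [Not q]]] or [And [Not r]]] or [And [Not ( [Or [And [Not r]]] )]]] or [And [Not false]]]

Or ::= Or 'or' And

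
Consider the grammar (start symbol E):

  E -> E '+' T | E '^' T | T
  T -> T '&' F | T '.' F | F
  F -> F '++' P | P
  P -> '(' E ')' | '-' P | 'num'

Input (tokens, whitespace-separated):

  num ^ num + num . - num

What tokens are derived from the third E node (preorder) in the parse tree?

num

[E [E [E [T [F [P num]]]] ^ [T [F [P num]]]] + [T [T [F [P num]]] . [F [P - [P num]]]]]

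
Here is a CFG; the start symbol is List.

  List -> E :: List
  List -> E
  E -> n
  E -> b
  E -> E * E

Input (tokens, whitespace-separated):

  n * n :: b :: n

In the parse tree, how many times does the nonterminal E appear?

[List [E [E n] * [E n]] :: [List [E b] :: [List [E n]]]]

5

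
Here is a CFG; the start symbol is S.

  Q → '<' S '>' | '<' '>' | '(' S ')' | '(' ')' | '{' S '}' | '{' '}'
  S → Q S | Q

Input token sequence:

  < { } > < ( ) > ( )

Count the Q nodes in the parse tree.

5

[S [Q < [S [Q { }]] >] [S [Q < [S [Q ( )]] >] [S [Q ( )]]]]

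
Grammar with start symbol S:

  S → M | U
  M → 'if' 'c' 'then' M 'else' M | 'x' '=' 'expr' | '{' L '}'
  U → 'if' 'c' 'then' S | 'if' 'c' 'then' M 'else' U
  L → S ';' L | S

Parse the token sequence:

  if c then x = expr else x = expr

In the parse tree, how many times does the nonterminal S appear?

[S [M if c then [M x = expr] else [M x = expr]]]

1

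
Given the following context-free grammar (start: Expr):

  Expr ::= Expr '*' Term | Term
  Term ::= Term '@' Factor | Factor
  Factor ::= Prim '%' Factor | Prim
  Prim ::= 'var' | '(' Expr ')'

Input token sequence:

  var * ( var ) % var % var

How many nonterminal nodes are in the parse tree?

16

[Expr [Expr [Term [Factor [Prim var]]]] * [Term [Factor [Prim ( [Expr [Term [Factor [Prim var]]]] )] % [Factor [Prim var] % [Factor [Prim var]]]]]]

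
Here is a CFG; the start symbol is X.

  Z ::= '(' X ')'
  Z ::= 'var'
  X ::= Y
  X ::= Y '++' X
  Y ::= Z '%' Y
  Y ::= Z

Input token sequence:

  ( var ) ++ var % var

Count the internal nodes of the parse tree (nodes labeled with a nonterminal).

11

[X [Y [Z ( [X [Y [Z var]]] )]] ++ [X [Y [Z var] % [Y [Z var]]]]]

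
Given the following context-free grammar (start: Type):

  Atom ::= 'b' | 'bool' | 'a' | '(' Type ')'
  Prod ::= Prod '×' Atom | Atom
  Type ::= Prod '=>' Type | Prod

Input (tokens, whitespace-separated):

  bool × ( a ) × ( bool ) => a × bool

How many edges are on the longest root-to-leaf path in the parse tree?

7

[Type [Prod [Prod [Prod [Atom bool]] × [Atom ( [Type [Prod [Atom a]]] )]] × [Atom ( [Type [Prod [Atom bool]]] )]] => [Type [Prod [Prod [Atom a]] × [Atom bool]]]]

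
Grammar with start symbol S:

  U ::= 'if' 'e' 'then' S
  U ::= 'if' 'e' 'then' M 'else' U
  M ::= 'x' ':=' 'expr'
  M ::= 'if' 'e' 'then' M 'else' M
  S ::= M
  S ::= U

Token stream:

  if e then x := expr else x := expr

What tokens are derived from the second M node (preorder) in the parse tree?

[S [M if e then [M x := expr] else [M x := expr]]]

x := expr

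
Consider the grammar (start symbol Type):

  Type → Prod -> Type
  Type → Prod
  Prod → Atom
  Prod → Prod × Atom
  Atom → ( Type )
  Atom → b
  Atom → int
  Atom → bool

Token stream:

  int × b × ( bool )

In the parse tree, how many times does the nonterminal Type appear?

2

[Type [Prod [Prod [Prod [Atom int]] × [Atom b]] × [Atom ( [Type [Prod [Atom bool]]] )]]]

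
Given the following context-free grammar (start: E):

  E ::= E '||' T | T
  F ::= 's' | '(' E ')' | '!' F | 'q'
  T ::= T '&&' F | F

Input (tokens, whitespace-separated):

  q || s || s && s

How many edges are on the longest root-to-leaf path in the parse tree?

5

[E [E [E [T [F q]]] || [T [F s]]] || [T [T [F s]] && [F s]]]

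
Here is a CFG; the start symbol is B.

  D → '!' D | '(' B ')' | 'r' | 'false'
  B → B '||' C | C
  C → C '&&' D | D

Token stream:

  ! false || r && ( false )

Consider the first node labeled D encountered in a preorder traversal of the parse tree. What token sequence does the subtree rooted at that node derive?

! false

[B [B [C [D ! [D false]]]] || [C [C [D r]] && [D ( [B [C [D false]]] )]]]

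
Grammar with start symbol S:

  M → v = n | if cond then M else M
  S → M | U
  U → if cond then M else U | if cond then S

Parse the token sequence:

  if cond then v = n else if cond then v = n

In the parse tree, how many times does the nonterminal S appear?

2

[S [U if cond then [M v = n] else [U if cond then [S [M v = n]]]]]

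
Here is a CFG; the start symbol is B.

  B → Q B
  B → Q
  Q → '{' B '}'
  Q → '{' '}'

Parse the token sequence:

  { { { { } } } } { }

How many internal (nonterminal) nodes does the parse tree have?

[B [Q { [B [Q { [B [Q { [B [Q { }]] }]] }]] }] [B [Q { }]]]

10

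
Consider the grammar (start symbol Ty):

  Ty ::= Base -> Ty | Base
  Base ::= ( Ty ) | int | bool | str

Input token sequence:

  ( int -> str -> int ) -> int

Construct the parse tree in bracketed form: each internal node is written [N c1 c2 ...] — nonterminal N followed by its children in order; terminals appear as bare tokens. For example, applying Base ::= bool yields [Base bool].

Ty
Base -> Ty
( Ty ) -> Ty
( Base -> Ty ) -> Ty
( int -> Ty ) -> Ty
( int -> Base -> Ty ) -> Ty
( int -> str -> Ty ) -> Ty
( int -> str -> Base ) -> Ty
( int -> str -> int ) -> Ty
( int -> str -> int ) -> Base
( int -> str -> int ) -> int

[Ty [Base ( [Ty [Base int] -> [Ty [Base str] -> [Ty [Base int]]]] )] -> [Ty [Base int]]]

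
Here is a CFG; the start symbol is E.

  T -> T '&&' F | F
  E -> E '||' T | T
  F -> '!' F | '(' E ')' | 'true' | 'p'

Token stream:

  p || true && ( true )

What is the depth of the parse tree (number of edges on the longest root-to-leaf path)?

6

[E [E [T [F p]]] || [T [T [F true]] && [F ( [E [T [F true]]] )]]]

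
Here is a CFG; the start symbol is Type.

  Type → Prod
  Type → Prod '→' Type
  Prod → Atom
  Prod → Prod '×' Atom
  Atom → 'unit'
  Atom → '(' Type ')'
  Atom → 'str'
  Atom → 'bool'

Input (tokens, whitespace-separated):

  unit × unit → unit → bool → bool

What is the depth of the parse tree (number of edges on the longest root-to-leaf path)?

[Type [Prod [Prod [Atom unit]] × [Atom unit]] → [Type [Prod [Atom unit]] → [Type [Prod [Atom bool]] → [Type [Prod [Atom bool]]]]]]

6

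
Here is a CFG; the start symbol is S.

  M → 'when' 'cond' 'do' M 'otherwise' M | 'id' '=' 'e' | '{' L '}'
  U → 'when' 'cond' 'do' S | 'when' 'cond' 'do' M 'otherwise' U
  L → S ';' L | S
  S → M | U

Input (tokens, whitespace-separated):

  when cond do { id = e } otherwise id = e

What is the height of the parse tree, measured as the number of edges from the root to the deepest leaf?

[S [M when cond do [M { [L [S [M id = e]]] }] otherwise [M id = e]]]

6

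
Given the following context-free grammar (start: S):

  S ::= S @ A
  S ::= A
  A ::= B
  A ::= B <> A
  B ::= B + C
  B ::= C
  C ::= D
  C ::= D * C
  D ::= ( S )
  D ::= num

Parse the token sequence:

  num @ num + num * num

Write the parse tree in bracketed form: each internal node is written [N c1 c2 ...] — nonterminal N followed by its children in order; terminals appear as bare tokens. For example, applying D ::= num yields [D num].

S
S @ A
A @ A
B @ A
C @ A
D @ A
num @ A
num @ B
num @ B + C
num @ C + C
num @ D + C
num @ num + C
num @ num + D * C
num @ num + num * C
num @ num + num * D
num @ num + num * num

[S [S [A [B [C [D num]]]]] @ [A [B [B [C [D num]]] + [C [D num] * [C [D num]]]]]]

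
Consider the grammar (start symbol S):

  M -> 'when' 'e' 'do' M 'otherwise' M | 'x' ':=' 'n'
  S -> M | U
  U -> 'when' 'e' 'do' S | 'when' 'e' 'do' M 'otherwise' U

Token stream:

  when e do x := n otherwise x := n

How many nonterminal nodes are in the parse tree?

[S [M when e do [M x := n] otherwise [M x := n]]]

4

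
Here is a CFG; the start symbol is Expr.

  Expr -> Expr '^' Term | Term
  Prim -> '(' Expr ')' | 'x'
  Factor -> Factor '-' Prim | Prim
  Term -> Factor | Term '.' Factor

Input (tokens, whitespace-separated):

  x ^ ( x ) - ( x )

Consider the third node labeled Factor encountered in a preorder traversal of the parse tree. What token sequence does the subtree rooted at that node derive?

( x )

[Expr [Expr [Term [Factor [Prim x]]]] ^ [Term [Factor [Factor [Prim ( [Expr [Term [Factor [Prim x]]]] )]] - [Prim ( [Expr [Term [Factor [Prim x]]]] )]]]]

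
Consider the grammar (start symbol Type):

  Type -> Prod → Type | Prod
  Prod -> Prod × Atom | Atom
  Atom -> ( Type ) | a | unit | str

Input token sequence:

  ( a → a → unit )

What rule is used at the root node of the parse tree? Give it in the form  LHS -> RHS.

[Type [Prod [Atom ( [Type [Prod [Atom a]] → [Type [Prod [Atom a]] → [Type [Prod [Atom unit]]]]] )]]]

Type -> Prod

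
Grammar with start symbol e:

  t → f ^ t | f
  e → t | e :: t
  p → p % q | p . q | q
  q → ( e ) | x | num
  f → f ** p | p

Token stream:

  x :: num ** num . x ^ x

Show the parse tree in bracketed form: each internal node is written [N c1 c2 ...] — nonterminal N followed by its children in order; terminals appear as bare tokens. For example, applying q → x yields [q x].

e
e :: t
t :: t
f :: t
p :: t
q :: t
x :: t
x :: f ^ t
x :: f ** p ^ t
x :: p ** p ^ t
x :: q ** p ^ t
x :: num ** p ^ t
x :: num ** p . q ^ t
x :: num ** q . q ^ t
x :: num ** num . q ^ t
x :: num ** num . x ^ t
x :: num ** num . x ^ f
x :: num ** num . x ^ p
x :: num ** num . x ^ q
x :: num ** num . x ^ x

[e [e [t [f [p [q x]]]]] :: [t [f [f [p [q num]]] ** [p [p [q num]] . [q x]]] ^ [t [f [p [q x]]]]]]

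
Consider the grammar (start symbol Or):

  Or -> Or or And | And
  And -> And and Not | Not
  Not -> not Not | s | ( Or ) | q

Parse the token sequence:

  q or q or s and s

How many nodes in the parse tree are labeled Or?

[Or [Or [Or [And [Not q]]] or [And [Not q]]] or [And [And [Not s]] and [Not s]]]

3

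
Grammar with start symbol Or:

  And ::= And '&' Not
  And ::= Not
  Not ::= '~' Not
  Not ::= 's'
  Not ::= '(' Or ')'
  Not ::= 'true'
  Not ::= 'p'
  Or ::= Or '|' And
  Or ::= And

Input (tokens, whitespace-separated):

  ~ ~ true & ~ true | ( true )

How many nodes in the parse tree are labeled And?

4

[Or [Or [And [And [Not ~ [Not ~ [Not true]]]] & [Not ~ [Not true]]]] | [And [Not ( [Or [And [Not true]]] )]]]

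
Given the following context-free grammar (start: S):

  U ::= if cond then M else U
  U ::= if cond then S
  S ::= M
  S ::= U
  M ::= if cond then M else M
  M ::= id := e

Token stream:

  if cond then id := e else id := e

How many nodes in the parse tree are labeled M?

3

[S [M if cond then [M id := e] else [M id := e]]]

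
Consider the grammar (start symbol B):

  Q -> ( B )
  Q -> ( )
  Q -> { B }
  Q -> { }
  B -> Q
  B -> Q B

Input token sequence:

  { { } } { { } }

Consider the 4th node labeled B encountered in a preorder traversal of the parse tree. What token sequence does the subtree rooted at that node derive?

{ }

[B [Q { [B [Q { }]] }] [B [Q { [B [Q { }]] }]]]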